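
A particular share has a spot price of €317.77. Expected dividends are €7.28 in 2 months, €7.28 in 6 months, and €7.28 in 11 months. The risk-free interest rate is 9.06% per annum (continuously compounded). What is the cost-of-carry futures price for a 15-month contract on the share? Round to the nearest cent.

PV(dividends) I = 7.28·e^(−0.0906·2/12) + 7.28·e^(−0.0906·6/12) + 7.28·e^(−0.0906·11/12)
I = 7.1709 + 6.9576 + 6.6998 = 20.8283
F = (S − I)·e^(rT) = (317.77 − 20.8283) · e^(0.0906·15/12)
= 296.9417 · e^0.113250 = 296.9417 × 1.119912 = €332.55

€332.55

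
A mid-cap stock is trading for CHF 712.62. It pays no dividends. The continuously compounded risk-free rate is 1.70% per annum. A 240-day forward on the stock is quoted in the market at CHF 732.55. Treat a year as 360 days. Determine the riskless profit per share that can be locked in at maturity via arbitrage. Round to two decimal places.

CHF 11.81 per share

Fair forward: F* = S·e^(carry·T), with carry = r = 0.0170
F* = 712.62 · e^(0.0170 × 240/360) = 712.62 · e^0.011333 = 712.62 × 1.011397 = CHF 720.7417
Market CHF 732.55 > fair CHF 720.7417: forward overpriced → cash-and-carry (buy spot, short the forward).
At maturity, profit = |F_mkt − F*| = |732.55 − 720.7417| = CHF 11.81 per share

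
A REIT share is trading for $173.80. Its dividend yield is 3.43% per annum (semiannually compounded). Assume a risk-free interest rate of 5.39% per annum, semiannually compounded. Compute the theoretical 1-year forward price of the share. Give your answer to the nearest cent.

F = S · (1+r/2)^(2T) / (1+q/2)^(2T)
= 173.80 × 1.054626 / 1.034594 = 173.80 × 1.019362
F = $177.17

$177.17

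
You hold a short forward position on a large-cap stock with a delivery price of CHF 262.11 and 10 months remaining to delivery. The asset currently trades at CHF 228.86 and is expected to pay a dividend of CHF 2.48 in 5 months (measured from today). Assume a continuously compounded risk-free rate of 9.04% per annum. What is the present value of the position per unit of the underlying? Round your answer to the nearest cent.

PV(remaining dividends) I = 2.48·e^(−0.0904·5/12) = 2.3883
Current forward F = (S − I)·e^(rT) = (228.86 − 2.3883)·e^(0.0904·10/12) = 226.4717 × 1.078244 = 244.1918
Value (long) = (F − K)·e^(−rT) = (244.1918 − 262.11) × 0.927434 = -16.6179
Short position value = −(long value) = CHF 16.62

CHF 16.62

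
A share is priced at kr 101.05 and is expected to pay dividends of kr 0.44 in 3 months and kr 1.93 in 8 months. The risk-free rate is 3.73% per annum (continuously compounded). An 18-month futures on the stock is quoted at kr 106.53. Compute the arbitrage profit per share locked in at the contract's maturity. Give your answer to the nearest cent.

PV(dividends) I = 0.44·e^(−0.0373·3/12) + 1.93·e^(−0.0373·8/12) = 2.3185
Fair futures F* = (S − I)·e^(rT) = (101.05 − 2.3185)·e^0.055950 = 98.7315 × 1.057545 = 104.4130
Market kr 106.53 > fair 104.4130: forward overpriced → cash-and-carry (borrow at r, buy the stock and collect the dividends, short the forward).
Profit at T = |F_mkt − F*| = |106.53 − 104.4130| = kr 2.12 per share

kr 2.12 per share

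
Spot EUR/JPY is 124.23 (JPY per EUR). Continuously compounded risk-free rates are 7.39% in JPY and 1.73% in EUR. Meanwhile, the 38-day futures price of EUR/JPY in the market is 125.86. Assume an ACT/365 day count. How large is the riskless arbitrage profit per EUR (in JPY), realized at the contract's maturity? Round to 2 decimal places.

0.90 per EUR (in JPY)

Fair futures: F* = S·e^(carry·T), with carry = (r_JPY − r_EUR) = 0.0739 − 0.0173 = 0.0566
F* = 124.23 · e^(0.0566 × 38/365) = 124.23 · e^0.005893 = 124.23 × 1.005910 = 124.9642
Market 125.86 > fair 124.9642: forward overpriced → cash-and-carry (buy spot, short the forward).
At maturity, profit = |F_mkt − F*| = |125.86 − 124.9642| = 0.90 per EUR (in JPY)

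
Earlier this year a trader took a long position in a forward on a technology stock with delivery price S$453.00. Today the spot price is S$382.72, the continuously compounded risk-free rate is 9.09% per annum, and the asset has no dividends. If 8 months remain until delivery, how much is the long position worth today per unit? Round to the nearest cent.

-S$43.64

Current fair forward for the remaining 8 months: F = S·e^(r·T), r = 0.0909
F = 382.72 · e^(0.0909 × 8/12) = 382.72 × 1.062474 = 406.6300
Value of long forward = (F − K)·e^(−rT) = (406.6300 − 453.00) · e^(−0.0909·8/12)
= -46.3700 × 0.941200 = -43.64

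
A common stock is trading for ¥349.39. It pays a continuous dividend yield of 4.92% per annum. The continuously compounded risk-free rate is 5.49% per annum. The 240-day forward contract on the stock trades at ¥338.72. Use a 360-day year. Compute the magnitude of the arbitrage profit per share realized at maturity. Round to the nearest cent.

Fair forward: F* = S·e^(carry·T), with carry = (r − q) = 0.0549 − 0.0492 = 0.0057
F* = 349.39 · e^(0.0057 × 240/360) = 349.39 · e^0.003800 = 349.39 × 1.003807 = ¥350.7201
Market ¥338.72 < fair ¥350.7201: forward underpriced → reverse cash-and-carry (short spot, go long the forward).
At maturity, profit = |F_mkt − F*| = |338.72 − 350.7201| = ¥12.00 per share

¥12.00 per share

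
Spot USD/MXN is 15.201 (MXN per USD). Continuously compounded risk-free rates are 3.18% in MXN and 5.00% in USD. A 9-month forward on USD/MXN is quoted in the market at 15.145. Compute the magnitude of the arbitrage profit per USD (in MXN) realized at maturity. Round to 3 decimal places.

0.150 per USD (in MXN)

Fair forward: F* = S·e^(carry·T), with carry = (r_MXN − r_USD) = 0.0318 − 0.0500 = -0.0182
F* = 15.201 · e^(-0.0182 × 9/12) = 15.201 · e^-0.013650 = 15.201 × 0.986443 = 14.9949
Market 15.145 > fair 14.9949: forward overpriced → cash-and-carry (buy spot, short the forward).
At maturity, profit = |F_mkt − F*| = |15.145 − 14.9949| = 0.150 per USD (in MXN)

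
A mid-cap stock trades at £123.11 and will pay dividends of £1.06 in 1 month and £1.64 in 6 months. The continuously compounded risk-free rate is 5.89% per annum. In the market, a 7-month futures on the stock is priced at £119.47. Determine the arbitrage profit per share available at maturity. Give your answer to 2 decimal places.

£5.20 per share

PV(dividends) I = 1.06·e^(−0.0589·1/12) + 1.64·e^(−0.0589·6/12) = 2.6472
Fair futures F* = (S − I)·e^(rT) = (123.11 − 2.6472)·e^0.034358 = 120.4628 × 1.034955 = 124.6736
Market £119.47 < fair 124.6736: forward underpriced → reverse cash-and-carry (short the stock, invest proceeds at r, pay the dividends, go long the forward).
Profit at T = |F_mkt − F*| = |119.47 − 124.6736| = £5.20 per share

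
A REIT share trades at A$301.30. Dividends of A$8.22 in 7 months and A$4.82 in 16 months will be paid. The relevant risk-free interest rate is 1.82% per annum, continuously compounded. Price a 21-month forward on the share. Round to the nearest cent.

A$297.80

PV(dividends) I = 8.22·e^(−0.0182·7/12) + 4.82·e^(−0.0182·16/12)
I = 8.1332 + 4.7044 = 12.8376
F = (S − I)·e^(rT) = (301.30 − 12.8376) · e^(0.0182·21/12)
= 288.4624 · e^0.031850 = 288.4624 × 1.032363 = A$297.80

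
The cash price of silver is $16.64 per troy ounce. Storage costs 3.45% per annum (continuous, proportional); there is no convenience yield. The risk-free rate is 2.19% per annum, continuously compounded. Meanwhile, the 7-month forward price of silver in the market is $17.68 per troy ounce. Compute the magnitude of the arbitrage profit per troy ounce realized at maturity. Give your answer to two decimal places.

Fair forward: F* = S·e^(carry·T), with carry = (r + u) = 0.0219 + 0.0345 = 0.0564
F* = 16.64 · e^(0.0564 × 7/12) = 16.64 · e^0.032900 = 16.64 × 1.033447 = $17.1966
Market $17.68 > fair $17.1966: forward overpriced → cash-and-carry (buy spot, short the forward).
At maturity, profit = |F_mkt − F*| = |17.68 − 17.1966| = $0.48 per troy ounce

$0.48 per troy ounce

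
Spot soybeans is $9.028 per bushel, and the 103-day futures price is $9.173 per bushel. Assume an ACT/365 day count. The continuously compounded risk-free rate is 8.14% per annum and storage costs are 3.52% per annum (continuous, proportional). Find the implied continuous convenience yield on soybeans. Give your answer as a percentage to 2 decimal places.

F = S·e^((r+u−y)T) ⇒ (r+u−y) = ln(F/S)/T
ln(9.173/9.028) = 0.015934; /T ⇒ 0.056465
y = r + u − ln(F/S)/T = 0.0814 + 0.0352 − 0.056465 = 0.060135
y = 6.01%

6.01%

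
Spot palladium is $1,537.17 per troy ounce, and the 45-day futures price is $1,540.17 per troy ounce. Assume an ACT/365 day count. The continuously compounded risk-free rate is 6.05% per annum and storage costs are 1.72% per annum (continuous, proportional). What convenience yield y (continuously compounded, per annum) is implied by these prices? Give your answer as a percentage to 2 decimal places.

F = S·e^((r+u−y)T) ⇒ (r+u−y) = ln(F/S)/T
ln(1540.17/1537.17) = 0.001950; /T ⇒ 0.015817
y = r + u − ln(F/S)/T = 0.0605 + 0.0172 − 0.015817 = 0.061883
y = 6.19%

6.19%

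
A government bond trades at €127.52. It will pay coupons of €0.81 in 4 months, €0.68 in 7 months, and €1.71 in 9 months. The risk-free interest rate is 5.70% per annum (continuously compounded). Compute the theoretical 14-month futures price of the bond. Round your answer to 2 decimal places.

PV(coupons) I = 0.81·e^(−0.0570·4/12) + 0.68·e^(−0.0570·7/12) + 1.71·e^(−0.0570·9/12)
I = 0.7948 + 0.6578 + 1.6384 = 3.0910
F = (S − I)·e^(rT) = (127.52 − 3.0910) · e^(0.0570·14/12)
= 124.4290 · e^0.066500 = 124.4290 × 1.068761 = €132.98

€132.98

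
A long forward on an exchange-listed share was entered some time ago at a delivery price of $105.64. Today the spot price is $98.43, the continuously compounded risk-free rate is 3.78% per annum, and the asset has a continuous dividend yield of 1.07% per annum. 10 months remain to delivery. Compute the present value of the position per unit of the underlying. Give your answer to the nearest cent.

Current fair forward for the remaining 10 months: F = S·e^((r − q)·T), (r − q) = 0.0378 − 0.0107 = 0.0271
F = 98.43 · e^(0.0271 × 10/12) = 98.43 × 1.022840 = 100.6781
Value of long forward = (F − K)·e^(−rT) = (100.6781 − 105.64) · e^(−0.0378·10/12)
= -4.9619 × 0.968991 = -4.81

-$4.81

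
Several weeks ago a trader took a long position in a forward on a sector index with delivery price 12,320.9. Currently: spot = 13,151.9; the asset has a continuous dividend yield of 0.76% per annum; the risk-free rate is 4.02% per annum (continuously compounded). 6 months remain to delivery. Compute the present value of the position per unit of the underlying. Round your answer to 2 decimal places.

1026.30

Current fair forward for the remaining 6 months: F = S·e^((r − q)·T), (r − q) = 0.0402 − 0.0076 = 0.0326
F = 13151.9 · e^(0.0326 × 6/12) = 13151.9 × 1.01643357 = 13368.0327
Value of long forward = (F − K)·e^(−rT) = (13368.0327 − 12320.9) · e^(−0.0402·6/12)
= 1047.1327 × 0.98010066 = 1026.30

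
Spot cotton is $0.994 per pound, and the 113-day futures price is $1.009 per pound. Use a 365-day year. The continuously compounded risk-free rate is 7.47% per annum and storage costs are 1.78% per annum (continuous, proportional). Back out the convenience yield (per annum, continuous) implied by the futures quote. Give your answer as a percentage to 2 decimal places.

F = S·e^((r+u−y)T) ⇒ (r+u−y) = ln(F/S)/T
ln(1.009/0.994) = 0.014978; /T ⇒ 0.048380
y = r + u − ln(F/S)/T = 0.0747 + 0.0178 − 0.048380 = 0.044120
y = 4.41%

4.41%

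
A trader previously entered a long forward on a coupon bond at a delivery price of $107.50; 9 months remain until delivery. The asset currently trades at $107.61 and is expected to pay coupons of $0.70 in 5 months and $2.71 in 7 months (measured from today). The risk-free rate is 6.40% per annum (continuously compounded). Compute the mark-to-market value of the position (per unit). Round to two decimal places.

$1.86

PV(remaining coupons) I = 0.70·e^(−0.0640·5/12) + 2.71·e^(−0.0640·7/12) = 3.2923
Current forward F = (S − I)·e^(rT) = (107.61 − 3.2923)·e^(0.0640·9/12) = 104.3177 × 1.049171 = 109.4471
Value (long) = (F − K)·e^(−rT) = (109.4471 − 107.50) × 0.953134 = 1.8558
Value = $1.86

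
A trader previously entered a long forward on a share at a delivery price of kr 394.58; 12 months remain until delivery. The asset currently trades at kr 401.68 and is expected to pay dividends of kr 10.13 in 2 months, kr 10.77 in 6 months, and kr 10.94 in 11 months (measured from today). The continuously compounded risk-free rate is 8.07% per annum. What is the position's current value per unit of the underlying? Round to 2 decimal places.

PV(remaining dividends) I = 10.13·e^(−0.0807·2/12) + 10.77·e^(−0.0807·6/12) + 10.94·e^(−0.0807·11/12) = 30.4987
Current forward F = (S − I)·e^(rT) = (401.68 − 30.4987)·e^(0.0807·12/12) = 371.1813 × 1.084046 = 402.3776
Value (long) = (F − K)·e^(−rT) = (402.3776 − 394.58) × 0.922470 = 7.1931
Value = kr 7.19

kr 7.19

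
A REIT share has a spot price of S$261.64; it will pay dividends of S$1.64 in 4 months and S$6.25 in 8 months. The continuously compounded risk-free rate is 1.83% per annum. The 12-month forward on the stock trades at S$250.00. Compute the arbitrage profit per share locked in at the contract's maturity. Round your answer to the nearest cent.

S$8.52 per share

PV(dividends) I = 1.64·e^(−0.0183·4/12) + 6.25·e^(−0.0183·8/12) = 7.8042
Fair forward F* = (S − I)·e^(rT) = (261.64 − 7.8042)·e^0.018300 = 253.8358 × 1.018468 = 258.5236
Market S$250.00 < fair 258.5236: forward underpriced → reverse cash-and-carry (short the stock, invest proceeds at r, pay the dividends, go long the forward).
Profit at T = |F_mkt − F*| = |250.00 − 258.5236| = S$8.52 per share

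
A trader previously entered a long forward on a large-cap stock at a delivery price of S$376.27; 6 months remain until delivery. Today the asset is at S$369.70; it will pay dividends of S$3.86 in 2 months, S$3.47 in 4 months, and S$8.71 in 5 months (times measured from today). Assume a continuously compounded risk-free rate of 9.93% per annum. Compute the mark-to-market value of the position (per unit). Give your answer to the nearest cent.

PV(remaining dividends) I = 3.86·e^(−0.0993·2/12) + 3.47·e^(−0.0993·4/12) + 8.71·e^(−0.0993·5/12) = 15.5106
Current forward F = (S − I)·e^(rT) = (369.70 − 15.5106)·e^(0.0993·6/12) = 354.1894 × 1.050903 = 372.2187
Value (long) = (F − K)·e^(−rT) = (372.2187 − 376.27) × 0.951562 = -3.8551
Value = -S$3.86

-S$3.86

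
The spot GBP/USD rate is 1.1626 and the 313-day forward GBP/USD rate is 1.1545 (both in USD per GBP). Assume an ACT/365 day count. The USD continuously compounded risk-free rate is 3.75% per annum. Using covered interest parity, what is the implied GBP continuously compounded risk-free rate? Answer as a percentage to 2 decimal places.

4.57%

F = S·e^((r_USD − r_GBP)T) ⇒ r_GBP = r_USD − ln(F/S)/T
ln(1.1545/1.1626) = -0.006992; /(313/365) = -0.008154
r_GBP = 0.0375 + 0.008154 = 0.045654
r_GBP = 4.57%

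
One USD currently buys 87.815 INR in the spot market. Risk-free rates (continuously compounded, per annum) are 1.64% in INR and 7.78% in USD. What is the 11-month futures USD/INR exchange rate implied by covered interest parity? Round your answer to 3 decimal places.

F = S·e^((r_INR − r_USD)T) = 87.815 · e^((0.0164 − 0.0778) × 11/12)
= 87.815 · e^-0.056283 = 87.815 × 0.945272
F = 83.009 INR per USD

83.009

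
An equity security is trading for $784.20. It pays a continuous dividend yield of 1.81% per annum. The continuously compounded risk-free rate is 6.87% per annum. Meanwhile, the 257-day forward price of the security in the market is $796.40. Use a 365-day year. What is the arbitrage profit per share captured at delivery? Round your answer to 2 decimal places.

$16.24 per share

Fair forward: F* = S·e^(carry·T), with carry = (r − q) = 0.0687 − 0.0181 = 0.0506
F* = 784.20 · e^(0.0506 × 257/365) = 784.20 · e^0.035628 = 784.20 × 1.036270 = $812.6429
Market $796.40 < fair $812.6429: forward underpriced → reverse cash-and-carry (short spot, go long the forward).
At maturity, profit = |F_mkt − F*| = |796.40 − 812.6429| = $16.24 per share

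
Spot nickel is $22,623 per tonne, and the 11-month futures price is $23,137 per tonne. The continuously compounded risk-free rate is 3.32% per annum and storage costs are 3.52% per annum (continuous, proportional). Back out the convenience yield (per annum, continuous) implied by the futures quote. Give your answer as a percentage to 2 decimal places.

4.39%

F = S·e^((r+u−y)T) ⇒ (r+u−y) = ln(F/S)/T
ln(23137/22623) = 0.022466; /T ⇒ 0.024508
y = r + u − ln(F/S)/T = 0.0332 + 0.0352 − 0.024508 = 0.043892
y = 4.39%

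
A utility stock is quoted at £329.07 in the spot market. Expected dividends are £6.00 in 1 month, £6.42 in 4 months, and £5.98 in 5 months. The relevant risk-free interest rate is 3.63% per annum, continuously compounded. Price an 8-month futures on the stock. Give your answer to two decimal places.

PV(dividends) I = 6.00·e^(−0.0363·1/12) + 6.42·e^(−0.0363·4/12) + 5.98·e^(−0.0363·5/12)
I = 5.9819 + 6.3428 + 5.8902 = 18.2149
F = (S − I)·e^(rT) = (329.07 − 18.2149) · e^(0.0363·8/12)
= 310.8551 · e^0.024200 = 310.8551 × 1.024495 = £318.47

£318.47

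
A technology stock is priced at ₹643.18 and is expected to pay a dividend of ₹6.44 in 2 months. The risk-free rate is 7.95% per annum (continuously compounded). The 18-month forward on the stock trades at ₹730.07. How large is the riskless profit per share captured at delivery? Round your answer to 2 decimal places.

₹12.59 per share

PV(dividends) I = 6.44·e^(−0.0795·2/12) = 6.3552
Fair forward F* = (S − I)·e^(rT) = (643.18 − 6.3552)·e^0.119250 = 636.8248 × 1.126652 = 717.4799
Market ₹730.07 > fair 717.4799: forward overpriced → cash-and-carry (borrow at r, buy the stock and collect the dividends, short the forward).
Profit at T = |F_mkt − F*| = |730.07 − 717.4799| = ₹12.59 per share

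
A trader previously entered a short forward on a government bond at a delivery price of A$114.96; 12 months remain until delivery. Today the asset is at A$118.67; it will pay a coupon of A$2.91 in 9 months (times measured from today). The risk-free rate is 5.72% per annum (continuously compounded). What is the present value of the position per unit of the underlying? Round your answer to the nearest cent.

-A$7.31

PV(remaining coupons) I = 2.91·e^(−0.0572·9/12) = 2.7878
Current forward F = (S − I)·e^(rT) = (118.67 − 2.7878)·e^(0.0572·12/12) = 115.8822 × 1.058868 = 122.7040
Value (long) = (F − K)·e^(−rT) = (122.7040 − 114.96) × 0.944405 = 7.3135
Short position value = −(long value) = -A$7.31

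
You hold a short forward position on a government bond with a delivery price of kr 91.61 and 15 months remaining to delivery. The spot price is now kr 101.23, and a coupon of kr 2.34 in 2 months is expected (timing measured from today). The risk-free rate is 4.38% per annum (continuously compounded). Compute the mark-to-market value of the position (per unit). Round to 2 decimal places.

-kr 12.18

PV(remaining coupons) I = 2.34·e^(−0.0438·2/12) = 2.3230
Current forward F = (S − I)·e^(rT) = (101.23 − 2.3230)·e^(0.0438·15/12) = 98.9070 × 1.056277 = 104.4732
Value (long) = (F − K)·e^(−rT) = (104.4732 − 91.61) × 0.946722 = 12.1779
Short position value = −(long value) = -kr 12.18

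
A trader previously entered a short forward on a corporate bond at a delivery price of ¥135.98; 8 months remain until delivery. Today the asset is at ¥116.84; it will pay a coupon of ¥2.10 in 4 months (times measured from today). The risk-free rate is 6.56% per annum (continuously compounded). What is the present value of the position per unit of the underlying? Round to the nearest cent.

¥15.38

PV(remaining coupons) I = 2.10·e^(−0.0656·4/12) = 2.0546
Current forward F = (S − I)·e^(rT) = (116.84 − 2.0546)·e^(0.0656·8/12) = 114.7854 × 1.044704 = 119.9168
Value (long) = (F − K)·e^(−rT) = (119.9168 − 135.98) × 0.957209 = -15.3758
Short position value = −(long value) = ¥15.38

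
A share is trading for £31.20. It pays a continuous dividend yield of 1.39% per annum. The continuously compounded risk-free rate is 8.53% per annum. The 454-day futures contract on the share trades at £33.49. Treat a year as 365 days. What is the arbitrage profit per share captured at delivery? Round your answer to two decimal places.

Fair futures: F* = S·e^(carry·T), with carry = (r − q) = 0.0853 − 0.0139 = 0.0714
F* = 31.20 · e^(0.0714 × 454/365) = 31.20 · e^0.088810 = 31.20 × 1.092873 = £34.0976
Market £33.49 < fair £34.0976: forward underpriced → reverse cash-and-carry (short spot, go long the forward).
At maturity, profit = |F_mkt − F*| = |33.49 − 34.0976| = £0.61 per share

£0.61 per share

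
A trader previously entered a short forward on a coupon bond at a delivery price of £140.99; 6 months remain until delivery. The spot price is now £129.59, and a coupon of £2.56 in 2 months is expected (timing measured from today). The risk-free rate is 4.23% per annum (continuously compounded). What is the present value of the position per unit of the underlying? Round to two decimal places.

PV(remaining coupons) I = 2.56·e^(−0.0423·2/12) = 2.5420
Current forward F = (S − I)·e^(rT) = (129.59 − 2.5420)·e^(0.0423·6/12) = 127.0480 × 1.021375 = 129.7637
Value (long) = (F − K)·e^(−rT) = (129.7637 − 140.99) × 0.979072 = -10.9914
Short position value = −(long value) = £10.99

£10.99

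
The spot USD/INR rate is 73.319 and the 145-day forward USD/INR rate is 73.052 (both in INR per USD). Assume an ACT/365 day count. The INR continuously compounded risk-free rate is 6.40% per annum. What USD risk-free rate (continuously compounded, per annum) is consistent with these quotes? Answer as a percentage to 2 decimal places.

F = S·e^((r_INR − r_USD)T) ⇒ r_USD = r_INR − ln(F/S)/T
ln(73.052/73.319) = -0.003648; /(145/365) = -0.009183
r_USD = 0.0640 + 0.009183 = 0.073183
r_USD = 7.32%

7.32%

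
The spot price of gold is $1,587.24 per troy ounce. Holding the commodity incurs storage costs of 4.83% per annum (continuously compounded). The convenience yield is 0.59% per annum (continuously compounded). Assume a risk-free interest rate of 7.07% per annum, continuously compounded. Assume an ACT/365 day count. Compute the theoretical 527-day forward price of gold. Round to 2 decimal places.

Net carry = r + u − y = 0.0707 + 0.0483 − 0.0059 = 0.1131
F = S·e^((r+u−y)T) = 1587.24 · e^(0.1131 × 527/365) = 1587.24 · e^0.16329781
= 1587.24 × 1.17738728 = $1,868.80 per troy ounce

$1,868.80 per troy ounce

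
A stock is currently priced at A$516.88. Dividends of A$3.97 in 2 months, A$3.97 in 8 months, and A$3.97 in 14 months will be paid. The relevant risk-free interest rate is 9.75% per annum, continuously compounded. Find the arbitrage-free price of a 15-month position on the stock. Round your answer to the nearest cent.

A$571.26

PV(dividends) I = 3.97·e^(−0.0975·2/12) + 3.97·e^(−0.0975·8/12) + 3.97·e^(−0.0975·14/12)
I = 3.9060 + 3.7202 + 3.5431 = 11.1693
F = (S − I)·e^(rT) = (516.88 − 11.1693) · e^(0.0975·15/12)
= 505.7107 · e^0.121875 = 505.7107 × 1.129613 = A$571.26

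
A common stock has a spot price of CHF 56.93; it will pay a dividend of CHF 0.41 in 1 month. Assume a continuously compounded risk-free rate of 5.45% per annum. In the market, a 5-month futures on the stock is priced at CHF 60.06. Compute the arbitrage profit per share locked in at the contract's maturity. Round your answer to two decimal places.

CHF 2.24 per share

PV(dividends) I = 0.41·e^(−0.0545·1/12) = 0.4081
Fair futures F* = (S − I)·e^(rT) = (56.93 − 0.4081)·e^0.022708 = 56.5219 × 1.022968 = 57.8201
Market CHF 60.06 > fair 57.8201: forward overpriced → cash-and-carry (borrow at r, buy the stock and collect the dividends, short the forward).
Profit at T = |F_mkt − F*| = |60.06 − 57.8201| = CHF 2.24 per share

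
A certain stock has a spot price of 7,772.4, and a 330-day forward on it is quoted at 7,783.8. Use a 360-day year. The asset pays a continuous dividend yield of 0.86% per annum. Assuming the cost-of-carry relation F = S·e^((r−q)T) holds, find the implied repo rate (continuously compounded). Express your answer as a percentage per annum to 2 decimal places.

1.02%

From F = S·e^((r−q)T): (r − q) = ln(F/S)/T
ln(7783.8/7772.4) = ln(1.001467) = 0.001466
(r − q) = 0.001466 / (330/360) = 0.001599
r = ln(F/S)/T + q = 0.001599 + 0.0086 = 0.010199
r = 1.02%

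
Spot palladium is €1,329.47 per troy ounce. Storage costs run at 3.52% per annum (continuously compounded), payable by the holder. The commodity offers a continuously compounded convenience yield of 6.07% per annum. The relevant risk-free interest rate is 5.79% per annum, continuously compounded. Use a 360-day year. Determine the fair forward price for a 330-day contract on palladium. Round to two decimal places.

€1,369.55 per troy ounce

Net carry = r + u − y = 0.0579 + 0.0352 − 0.0607 = 0.0324
F = S·e^((r+u−y)T) = 1329.47 · e^(0.0324 × 330/360) = 1329.47 · e^0.02970000
= 1329.47 × 1.03014544 = €1,369.55 per troy ounce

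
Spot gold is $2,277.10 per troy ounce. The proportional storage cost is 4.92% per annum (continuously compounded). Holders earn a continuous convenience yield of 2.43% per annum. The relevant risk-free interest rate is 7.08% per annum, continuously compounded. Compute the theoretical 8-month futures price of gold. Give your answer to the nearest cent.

$2,427.11 per troy ounce

Net carry = r + u − y = 0.0708 + 0.0492 − 0.0243 = 0.0957
F = S·e^((r+u−y)T) = 2277.10 · e^(0.0957 × 8/12) = 2277.10 · e^0.06380000
= 2277.10 × 1.06587920 = $2,427.11 per troy ounce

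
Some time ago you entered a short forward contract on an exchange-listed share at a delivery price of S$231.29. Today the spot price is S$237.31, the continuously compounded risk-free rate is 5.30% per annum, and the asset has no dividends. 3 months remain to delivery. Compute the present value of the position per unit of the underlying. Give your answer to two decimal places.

-S$9.06

Current fair forward for the remaining 3 months: F = S·e^(r·T), r = 0.0530
F = 237.31 · e^(0.0530 × 3/12) = 237.31 × 1.013338 = 240.4752
Value of long forward = (F − K)·e^(−rT) = (240.4752 − 231.29) · e^(−0.0530·3/12)
= 9.1852 × 0.986837 = 9.06
Short position value = −(long value) = -S$9.06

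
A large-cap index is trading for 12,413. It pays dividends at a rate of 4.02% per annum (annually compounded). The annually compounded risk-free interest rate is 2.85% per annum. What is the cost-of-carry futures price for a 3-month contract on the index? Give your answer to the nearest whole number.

12,378

F = S · (1+r)^T / (1+q)^T
= 12413 × 1.007050 / 1.009902 = 12413 × 0.997176
F = 12,378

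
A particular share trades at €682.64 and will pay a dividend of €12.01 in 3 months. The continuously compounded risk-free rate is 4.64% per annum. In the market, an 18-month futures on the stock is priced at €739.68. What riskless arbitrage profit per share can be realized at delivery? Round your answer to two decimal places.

PV(dividends) I = 12.01·e^(−0.0464·3/12) = 11.8715
Fair futures F* = (S − I)·e^(rT) = (682.64 − 11.8715)·e^0.069600 = 670.7685 × 1.072079 = 719.1168
Market €739.68 > fair 719.1168: forward overpriced → cash-and-carry (borrow at r, buy the stock and collect the dividends, short the forward).
Profit at T = |F_mkt − F*| = |739.68 − 719.1168| = €20.56 per share

€20.56 per share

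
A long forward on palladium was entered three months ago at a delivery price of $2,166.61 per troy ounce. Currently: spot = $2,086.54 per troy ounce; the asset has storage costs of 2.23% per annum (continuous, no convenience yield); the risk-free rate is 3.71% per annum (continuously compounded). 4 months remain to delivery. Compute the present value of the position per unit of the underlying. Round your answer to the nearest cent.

-$37.87 per troy ounce

Current fair forward for the remaining 4 months: F = S·e^((r + u)·T), (r + u) = 0.0371 + 0.0223 = 0.0594
F = 2086.54 · e^(0.0594 × 4/12) = 2086.54 × 1.01999732 = 2128.2652
Value of long forward = (F − K)·e^(−rT) = (2128.2652 − 2166.61) · e^(−0.0371·4/12)
= -38.3448 × 0.98770949 = -37.87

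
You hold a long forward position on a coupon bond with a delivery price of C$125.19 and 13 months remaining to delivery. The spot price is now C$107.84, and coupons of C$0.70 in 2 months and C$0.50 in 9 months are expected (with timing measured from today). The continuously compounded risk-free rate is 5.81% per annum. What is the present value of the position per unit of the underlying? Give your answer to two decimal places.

-C$10.89

PV(remaining coupons) I = 0.70·e^(−0.0581·2/12) + 0.50·e^(−0.0581·9/12) = 1.1719
Current forward F = (S − I)·e^(rT) = (107.84 − 1.1719)·e^(0.0581·13/12) = 106.6681 × 1.064965 = 113.5978
Value (long) = (F − K)·e^(−rT) = (113.5978 − 125.19) × 0.938998 = -10.8851
Value = -C$10.89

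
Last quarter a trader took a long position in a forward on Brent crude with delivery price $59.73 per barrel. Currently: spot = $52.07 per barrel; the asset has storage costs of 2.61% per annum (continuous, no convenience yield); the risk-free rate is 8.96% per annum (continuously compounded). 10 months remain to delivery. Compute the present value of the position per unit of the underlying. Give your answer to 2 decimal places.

-$2.22 per barrel

Current fair forward for the remaining 10 months: F = S·e^((r + u)·T), (r + u) = 0.0896 + 0.0261 = 0.1157
F = 52.07 · e^(0.1157 × 10/12) = 52.07 × 1.101218 = 57.3404
Value of long forward = (F − K)·e^(−rT) = (57.3404 − 59.73) · e^(−0.0896·10/12)
= -2.3896 × 0.928053 = -2.22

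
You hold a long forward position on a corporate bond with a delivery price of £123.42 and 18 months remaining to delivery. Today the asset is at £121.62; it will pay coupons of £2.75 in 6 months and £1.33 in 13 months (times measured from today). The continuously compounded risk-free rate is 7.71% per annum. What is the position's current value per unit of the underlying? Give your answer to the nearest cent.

PV(remaining coupons) I = 2.75·e^(−0.0771·6/12) + 1.33·e^(−0.0771·13/12) = 3.8694
Current forward F = (S − I)·e^(rT) = (121.62 − 3.8694)·e^(0.0771·18/12) = 117.7506 × 1.122603 = 132.1872
Value (long) = (F − K)·e^(−rT) = (132.1872 − 123.42) × 0.890787 = 7.8097
Value = £7.81

£7.81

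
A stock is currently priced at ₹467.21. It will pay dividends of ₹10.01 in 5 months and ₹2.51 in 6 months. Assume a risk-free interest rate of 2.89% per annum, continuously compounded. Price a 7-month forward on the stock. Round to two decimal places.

PV(dividends) I = 10.01·e^(−0.0289·5/12) + 2.51·e^(−0.0289·6/12)
I = 9.8902 + 2.4740 = 12.3642
F = (S − I)·e^(rT) = (467.21 − 12.3642) · e^(0.0289·7/12)
= 454.8458 · e^0.016858 = 454.8458 × 1.017001 = ₹462.58

₹462.58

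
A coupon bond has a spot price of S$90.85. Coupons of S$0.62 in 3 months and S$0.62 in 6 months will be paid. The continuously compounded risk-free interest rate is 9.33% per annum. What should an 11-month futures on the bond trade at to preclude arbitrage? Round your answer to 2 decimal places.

S$97.66

PV(coupons) I = 0.62·e^(−0.0933·3/12) + 0.62·e^(−0.0933·6/12)
I = 0.6057 + 0.5917 = 1.1974
F = (S − I)·e^(rT) = (90.85 − 1.1974) · e^(0.0933·11/12)
= 89.6526 · e^0.085525 = 89.6526 × 1.089289 = S$97.66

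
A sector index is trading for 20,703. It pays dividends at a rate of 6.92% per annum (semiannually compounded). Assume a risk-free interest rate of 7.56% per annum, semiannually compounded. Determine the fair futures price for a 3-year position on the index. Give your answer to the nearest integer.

F = S · (1+r/2)^(2T) / (1+q/2)^(2T)
= 20703 × 1.249344 / 1.226408 = 20703 × 1.018702
F = 21,090

21,090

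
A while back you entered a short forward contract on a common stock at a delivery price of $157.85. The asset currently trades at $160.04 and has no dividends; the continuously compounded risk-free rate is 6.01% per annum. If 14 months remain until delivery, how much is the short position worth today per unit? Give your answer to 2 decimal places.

Current fair forward for the remaining 14 months: F = S·e^(r·T), r = 0.0601
F = 160.04 · e^(0.0601 × 14/12) = 160.04 × 1.072633 = 171.6642
Value of long forward = (F − K)·e^(−rT) = (171.6642 − 157.85) · e^(−0.0601·14/12)
= 13.8142 × 0.932285 = 12.88
Short position value = −(long value) = -$12.88

-$12.88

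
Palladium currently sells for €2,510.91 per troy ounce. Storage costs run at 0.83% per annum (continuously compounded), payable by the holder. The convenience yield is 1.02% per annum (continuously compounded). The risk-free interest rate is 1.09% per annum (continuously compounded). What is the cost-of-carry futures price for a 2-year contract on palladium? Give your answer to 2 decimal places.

€2,556.52 per troy ounce

Net carry = r + u − y = 0.0109 + 0.0083 − 0.0102 = 0.0090
F = S·e^((r+u−y)T) = 2510.91 · e^(0.0090 × 2) = 2510.91 · e^0.01800000
= 2510.91 × 1.01816298 = €2,556.52 per troy ounce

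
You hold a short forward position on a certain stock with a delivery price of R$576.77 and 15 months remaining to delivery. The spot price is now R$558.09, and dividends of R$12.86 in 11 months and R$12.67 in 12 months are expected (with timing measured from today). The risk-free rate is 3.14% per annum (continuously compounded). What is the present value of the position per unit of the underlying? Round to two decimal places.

R$21.25

PV(remaining dividends) I = 12.86·e^(−0.0314·11/12) + 12.67·e^(−0.0314·12/12) = 24.7735
Current forward F = (S − I)·e^(rT) = (558.09 − 24.7735)·e^(0.0314·15/12) = 533.3165 × 1.040030 = 554.6652
Value (long) = (F − K)·e^(−rT) = (554.6652 − 576.77) × 0.961510 = -21.2540
Short position value = −(long value) = R$21.25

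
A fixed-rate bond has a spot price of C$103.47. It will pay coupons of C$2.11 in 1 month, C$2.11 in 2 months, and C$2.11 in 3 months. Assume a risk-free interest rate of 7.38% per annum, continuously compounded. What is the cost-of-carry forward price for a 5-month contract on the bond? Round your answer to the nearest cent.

C$100.25

PV(coupons) I = 2.11·e^(−0.0738·1/12) + 2.11·e^(−0.0738·2/12) + 2.11·e^(−0.0738·3/12)
I = 2.0971 + 2.0842 + 2.0714 = 6.2527
F = (S − I)·e^(rT) = (103.47 − 6.2527) · e^(0.0738·5/12)
= 97.2173 · e^0.030750 = 97.2173 × 1.031228 = C$100.25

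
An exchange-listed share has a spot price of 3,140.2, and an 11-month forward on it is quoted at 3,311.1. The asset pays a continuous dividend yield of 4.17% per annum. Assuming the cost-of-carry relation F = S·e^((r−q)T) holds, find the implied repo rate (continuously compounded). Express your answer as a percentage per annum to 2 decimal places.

From F = S·e^((r−q)T): (r − q) = ln(F/S)/T
ln(3311.1/3140.2) = ln(1.054423) = 0.052994
(r − q) = 0.052994 / (11/12) = 0.057812
r = ln(F/S)/T + q = 0.057812 + 0.0417 = 0.099512
r = 9.95%

9.95%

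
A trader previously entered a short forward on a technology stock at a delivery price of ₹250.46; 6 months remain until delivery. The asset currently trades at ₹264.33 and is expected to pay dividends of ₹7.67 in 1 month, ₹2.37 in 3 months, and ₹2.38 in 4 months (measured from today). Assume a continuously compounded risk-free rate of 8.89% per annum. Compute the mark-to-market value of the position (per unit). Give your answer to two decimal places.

PV(remaining dividends) I = 7.67·e^(−0.0889·1/12) + 2.37·e^(−0.0889·3/12) + 2.38·e^(−0.0889·4/12) = 12.2418
Current forward F = (S − I)·e^(rT) = (264.33 − 12.2418)·e^(0.0889·6/12) = 252.0882 × 1.045453 = 263.5464
Value (long) = (F − K)·e^(−rT) = (263.5464 − 250.46) × 0.956523 = 12.5174
Short position value = −(long value) = -₹12.52

-₹12.52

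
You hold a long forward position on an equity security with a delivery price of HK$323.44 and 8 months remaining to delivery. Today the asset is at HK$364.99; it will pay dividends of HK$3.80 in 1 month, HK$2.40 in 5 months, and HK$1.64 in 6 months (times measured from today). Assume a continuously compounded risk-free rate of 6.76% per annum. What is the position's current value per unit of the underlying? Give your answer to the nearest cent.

HK$48.11

PV(remaining dividends) I = 3.80·e^(−0.0676·1/12) + 2.40·e^(−0.0676·5/12) + 1.64·e^(−0.0676·6/12) = 7.6975
Current forward F = (S − I)·e^(rT) = (364.99 − 7.6975)·e^(0.0676·8/12) = 357.2925 × 1.046098 = 373.7630
Value (long) = (F − K)·e^(−rT) = (373.7630 − 323.44) × 0.955934 = 48.1055
Value = HK$48.11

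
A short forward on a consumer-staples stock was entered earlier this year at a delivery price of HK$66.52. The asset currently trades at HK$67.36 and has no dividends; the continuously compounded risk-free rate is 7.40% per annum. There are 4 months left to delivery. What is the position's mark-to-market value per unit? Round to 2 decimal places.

Current fair forward for the remaining 4 months: F = S·e^(r·T), r = 0.0740
F = 67.36 · e^(0.0740 × 4/12) = 67.36 × 1.024973 = 69.0422
Value of long forward = (F − K)·e^(−rT) = (69.0422 − 66.52) · e^(−0.0740·4/12)
= 2.5222 × 0.975635 = 2.46
Short position value = −(long value) = -HK$2.46

-HK$2.46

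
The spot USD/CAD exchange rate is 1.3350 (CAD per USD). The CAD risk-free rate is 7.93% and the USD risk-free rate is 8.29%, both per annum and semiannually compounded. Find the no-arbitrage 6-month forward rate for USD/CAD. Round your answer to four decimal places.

By covered interest parity, F = S · (1+r_CAD/2)^(2T) / (1+r_USD/2)^(2T)
= 1.3350 × 1.039650 / 1.041450 = 1.3350 × 0.998272
F = 1.3327 CAD per USD

1.3327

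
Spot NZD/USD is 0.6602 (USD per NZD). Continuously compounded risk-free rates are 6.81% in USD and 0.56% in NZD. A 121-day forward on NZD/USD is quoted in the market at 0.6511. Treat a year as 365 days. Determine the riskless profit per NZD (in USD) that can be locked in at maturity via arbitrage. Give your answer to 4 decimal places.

Fair forward: F* = S·e^(carry·T), with carry = (r_USD − r_NZD) = 0.0681 − 0.0056 = 0.0625
F* = 0.6602 · e^(0.0625 × 121/365) = 0.6602 · e^0.020719 = 0.6602 × 1.020935 = 0.6740
Market 0.6511 < fair 0.6740: forward underpriced → reverse cash-and-carry (short spot, go long the forward).
At maturity, profit = |F_mkt − F*| = |0.6511 − 0.6740| = 0.0229 per NZD (in USD)

0.0229 per NZD (in USD)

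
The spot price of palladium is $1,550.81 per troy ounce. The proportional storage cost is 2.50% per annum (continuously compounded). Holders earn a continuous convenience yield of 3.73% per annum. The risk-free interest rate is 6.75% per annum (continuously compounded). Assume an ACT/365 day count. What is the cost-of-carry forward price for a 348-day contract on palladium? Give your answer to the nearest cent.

$1,634.61 per troy ounce

Net carry = r + u − y = 0.0675 + 0.0250 − 0.0373 = 0.0552
F = S·e^((r+u−y)T) = 1550.81 · e^(0.0552 × 348/365) = 1550.81 · e^0.05262904
= 1550.81 × 1.05403857 = $1,634.61 per troy ounce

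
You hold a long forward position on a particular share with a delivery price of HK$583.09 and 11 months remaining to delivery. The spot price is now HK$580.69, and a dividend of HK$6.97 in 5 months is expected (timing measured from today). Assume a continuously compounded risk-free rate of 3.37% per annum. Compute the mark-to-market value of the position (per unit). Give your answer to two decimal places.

PV(remaining dividends) I = 6.97·e^(−0.0337·5/12) = 6.8728
Current forward F = (S − I)·e^(rT) = (580.69 − 6.8728)·e^(0.0337·11/12) = 573.8172 × 1.031374 = 591.8201
Value (long) = (F − K)·e^(−rT) = (591.8201 − 583.09) × 0.969581 = 8.4645
Value = HK$8.46

HK$8.46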